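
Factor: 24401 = 13^1*  1877^1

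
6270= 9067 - 2797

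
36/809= 36/809= 0.04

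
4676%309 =41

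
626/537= 626/537 = 1.17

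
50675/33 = 1535 + 20/33  =  1535.61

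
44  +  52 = 96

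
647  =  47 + 600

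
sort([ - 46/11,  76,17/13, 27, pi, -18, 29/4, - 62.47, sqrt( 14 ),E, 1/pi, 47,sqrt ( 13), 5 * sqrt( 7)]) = [-62.47,  -  18, - 46/11, 1/pi, 17/13, E,pi, sqrt (13), sqrt ( 14 ), 29/4, 5*sqrt (7 ),27 , 47,76]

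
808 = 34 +774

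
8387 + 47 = 8434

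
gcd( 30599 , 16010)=1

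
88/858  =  4/39 = 0.10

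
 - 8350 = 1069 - 9419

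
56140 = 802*70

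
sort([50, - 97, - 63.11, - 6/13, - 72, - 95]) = [ - 97, - 95, - 72, - 63.11 ,-6/13, 50]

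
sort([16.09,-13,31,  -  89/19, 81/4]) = [ - 13, - 89/19, 16.09,81/4  ,  31]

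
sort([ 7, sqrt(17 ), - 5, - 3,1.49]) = [- 5,-3, 1.49 , sqrt(17) , 7] 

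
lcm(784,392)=784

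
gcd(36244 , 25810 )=2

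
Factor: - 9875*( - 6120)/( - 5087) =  - 60435000/5087 = -  2^3 *3^2*5^4*17^1*79^1*5087^( - 1 )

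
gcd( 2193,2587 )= 1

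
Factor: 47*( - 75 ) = -3525 = - 3^1*5^2*47^1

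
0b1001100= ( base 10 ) 76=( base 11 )6a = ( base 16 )4C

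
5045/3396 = 5045/3396 = 1.49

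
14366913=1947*7379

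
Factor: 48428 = 2^2 * 12107^1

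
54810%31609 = 23201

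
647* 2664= 1723608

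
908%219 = 32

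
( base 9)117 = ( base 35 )2R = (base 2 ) 1100001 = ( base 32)31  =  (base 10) 97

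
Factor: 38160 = 2^4 * 3^2*5^1 * 53^1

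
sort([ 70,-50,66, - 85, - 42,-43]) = [-85,-50,  -  43,  -  42, 66,  70]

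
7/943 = 7/943 = 0.01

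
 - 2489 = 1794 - 4283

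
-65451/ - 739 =65451/739 = 88.57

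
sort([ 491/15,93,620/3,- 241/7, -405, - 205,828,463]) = [ - 405,-205, - 241/7,491/15,93,620/3,463 , 828 ]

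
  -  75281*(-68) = 5119108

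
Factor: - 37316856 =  - 2^3*3^1 * 23^1*67^1*1009^1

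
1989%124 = 5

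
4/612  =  1/153 = 0.01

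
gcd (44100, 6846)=42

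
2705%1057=591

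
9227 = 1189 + 8038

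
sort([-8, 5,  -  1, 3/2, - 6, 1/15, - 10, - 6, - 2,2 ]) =[  -  10, - 8,-6,  -  6,  -  2 , - 1, 1/15, 3/2, 2,  5 ]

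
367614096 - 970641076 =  - 603026980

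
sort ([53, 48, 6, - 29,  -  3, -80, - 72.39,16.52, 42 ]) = [ - 80, - 72.39, - 29, - 3,6,16.52,42,  48,53 ]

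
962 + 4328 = 5290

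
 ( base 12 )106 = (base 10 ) 150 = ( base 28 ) 5A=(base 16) 96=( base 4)2112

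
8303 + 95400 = 103703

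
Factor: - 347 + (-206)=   -  553=- 7^1*79^1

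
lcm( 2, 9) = 18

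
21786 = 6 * 3631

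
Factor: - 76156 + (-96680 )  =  -172836 = -2^2*3^2*4801^1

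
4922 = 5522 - 600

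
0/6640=0=0.00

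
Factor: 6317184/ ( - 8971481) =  - 2^7*3^1*59^ ( - 1 )*73^( - 1)*2083^(-1)*16451^1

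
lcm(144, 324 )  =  1296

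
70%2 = 0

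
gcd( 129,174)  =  3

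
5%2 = 1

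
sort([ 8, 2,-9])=[  -  9,  2,  8]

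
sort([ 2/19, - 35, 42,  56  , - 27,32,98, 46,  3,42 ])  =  [ - 35, - 27, 2/19 , 3,32,42, 42,46,56, 98]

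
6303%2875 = 553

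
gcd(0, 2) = 2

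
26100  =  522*50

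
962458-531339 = 431119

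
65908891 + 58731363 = 124640254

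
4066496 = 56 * 72616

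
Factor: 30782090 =2^1*5^1*19^1*162011^1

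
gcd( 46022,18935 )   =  1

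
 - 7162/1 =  - 7162 = - 7162.00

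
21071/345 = 61+26/345 =61.08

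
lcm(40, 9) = 360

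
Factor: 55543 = 67^1*829^1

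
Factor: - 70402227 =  - 3^1*7^1*29^1*  115603^1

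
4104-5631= -1527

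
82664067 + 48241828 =130905895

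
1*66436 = 66436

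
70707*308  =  21777756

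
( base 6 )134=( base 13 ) 46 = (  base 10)58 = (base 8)72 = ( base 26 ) 26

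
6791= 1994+4797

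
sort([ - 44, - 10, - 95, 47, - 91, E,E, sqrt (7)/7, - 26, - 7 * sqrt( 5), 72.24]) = [ - 95, - 91 ,-44, - 26, - 7*sqrt (5), - 10, sqrt( 7)/7, E,E,47, 72.24] 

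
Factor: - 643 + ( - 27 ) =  - 2^1*5^1*67^1=- 670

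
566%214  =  138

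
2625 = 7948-5323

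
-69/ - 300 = 23/100= 0.23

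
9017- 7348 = 1669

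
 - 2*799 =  - 1598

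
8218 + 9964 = 18182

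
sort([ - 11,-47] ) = [ - 47, - 11 ]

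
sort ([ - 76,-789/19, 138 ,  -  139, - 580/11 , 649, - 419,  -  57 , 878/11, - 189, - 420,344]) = [ - 420 , - 419, - 189,-139, - 76,-57, - 580/11 ,- 789/19,878/11,138, 344,649] 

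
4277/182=47/2 = 23.50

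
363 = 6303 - 5940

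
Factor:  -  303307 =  - 303307^1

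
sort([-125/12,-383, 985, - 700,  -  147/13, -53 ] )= [-700,-383,-53, - 147/13 ,-125/12,985]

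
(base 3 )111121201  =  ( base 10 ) 9928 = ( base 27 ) DGJ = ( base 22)kb6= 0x26c8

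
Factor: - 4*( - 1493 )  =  5972 = 2^2*1493^1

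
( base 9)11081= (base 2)1110011000011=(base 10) 7363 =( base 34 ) 6CJ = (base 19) 117A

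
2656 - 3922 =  - 1266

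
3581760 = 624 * 5740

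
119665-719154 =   -  599489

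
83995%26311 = 5062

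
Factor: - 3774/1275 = -2^1*5^(-2)  *37^1 = - 74/25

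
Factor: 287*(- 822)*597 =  - 140840658 = - 2^1*3^2*7^1*41^1*137^1 * 199^1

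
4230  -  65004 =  - 60774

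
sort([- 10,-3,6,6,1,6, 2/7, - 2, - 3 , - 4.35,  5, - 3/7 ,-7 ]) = [-10, - 7, - 4.35, - 3,-3, - 2, - 3/7,  2/7,1, 5,6, 6,6]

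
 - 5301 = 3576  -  8877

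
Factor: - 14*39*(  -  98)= 53508 = 2^2 * 3^1 * 7^3*13^1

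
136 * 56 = 7616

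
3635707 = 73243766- 69608059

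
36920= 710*52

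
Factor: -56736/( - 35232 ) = 591/367 = 3^1*197^1 * 367^(  -  1 ) 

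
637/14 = 91/2 = 45.50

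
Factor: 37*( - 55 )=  - 5^1*11^1*37^1 = - 2035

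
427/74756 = 427/74756 = 0.01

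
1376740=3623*380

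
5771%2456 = 859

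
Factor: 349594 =2^1*7^1 * 24971^1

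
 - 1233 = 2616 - 3849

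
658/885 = 658/885 =0.74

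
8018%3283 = 1452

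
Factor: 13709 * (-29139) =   -  399466551 = - 3^1*11^1*883^1*13709^1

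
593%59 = 3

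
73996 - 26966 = 47030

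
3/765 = 1/255 = 0.00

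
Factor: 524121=3^1 *13^1*89^1*151^1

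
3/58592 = 3/58592 = 0.00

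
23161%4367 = 1326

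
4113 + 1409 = 5522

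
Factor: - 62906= - 2^1*71^1*443^1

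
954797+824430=1779227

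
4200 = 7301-3101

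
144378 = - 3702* (-39) 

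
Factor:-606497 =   -  606497^1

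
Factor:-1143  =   - 3^2*127^1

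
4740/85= 55 + 13/17 = 55.76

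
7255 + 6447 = 13702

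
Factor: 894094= 2^1*89^1*5023^1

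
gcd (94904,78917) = 1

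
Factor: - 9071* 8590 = -2^1*5^1*47^1*193^1 * 859^1  =  - 77919890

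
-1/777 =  - 1 + 776/777 = - 0.00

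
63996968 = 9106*7028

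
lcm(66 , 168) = 1848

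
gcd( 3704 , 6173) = 1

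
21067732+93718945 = 114786677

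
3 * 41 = 123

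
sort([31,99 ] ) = [31,99]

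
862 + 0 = 862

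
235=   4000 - 3765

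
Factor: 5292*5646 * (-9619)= - 2^3*3^4*7^2*  941^1*9619^1 = - 287402561208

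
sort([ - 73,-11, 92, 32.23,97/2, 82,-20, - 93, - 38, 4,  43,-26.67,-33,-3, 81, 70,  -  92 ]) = [-93, - 92,- 73, - 38,- 33,-26.67, - 20 ,  -  11 ,  -  3,4, 32.23, 43, 97/2 , 70, 81, 82,92 ]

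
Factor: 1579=1579^1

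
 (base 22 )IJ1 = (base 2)10001110101011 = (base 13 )4205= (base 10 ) 9131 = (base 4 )2032223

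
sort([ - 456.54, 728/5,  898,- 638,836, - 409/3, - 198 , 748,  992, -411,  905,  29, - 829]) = [ - 829, - 638, -456.54, - 411, - 198, - 409/3, 29, 728/5,748, 836, 898 , 905, 992]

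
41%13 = 2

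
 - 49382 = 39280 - 88662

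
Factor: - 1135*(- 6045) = 6861075  =  3^1*5^2*13^1*31^1*227^1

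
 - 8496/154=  -56 + 64/77  =  - 55.17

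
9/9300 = 3/3100= 0.00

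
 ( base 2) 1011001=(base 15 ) 5e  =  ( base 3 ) 10022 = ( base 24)3H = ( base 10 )89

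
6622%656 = 62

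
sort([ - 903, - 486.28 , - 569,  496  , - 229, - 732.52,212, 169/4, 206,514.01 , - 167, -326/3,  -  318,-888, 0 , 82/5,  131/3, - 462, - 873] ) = [ - 903, - 888, - 873, - 732.52, - 569, - 486.28,-462, - 318, - 229, - 167, - 326/3,0,82/5, 169/4,131/3, 206, 212, 496, 514.01] 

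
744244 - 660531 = 83713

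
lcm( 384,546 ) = 34944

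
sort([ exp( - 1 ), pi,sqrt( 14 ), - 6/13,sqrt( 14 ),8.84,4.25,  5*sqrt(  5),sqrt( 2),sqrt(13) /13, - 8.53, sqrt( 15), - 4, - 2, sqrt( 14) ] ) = [  -  8.53,- 4,  -  2, - 6/13,sqrt( 13)/13 , exp( - 1 ) , sqrt ( 2), pi , sqrt( 14),sqrt( 14 ),sqrt(14),sqrt( 15),4.25,8.84,5*sqrt( 5)] 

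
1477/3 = 1477/3   =  492.33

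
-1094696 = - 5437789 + 4343093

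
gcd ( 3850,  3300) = 550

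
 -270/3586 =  - 135/1793  =  - 0.08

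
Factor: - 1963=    - 13^1*151^1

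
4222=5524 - 1302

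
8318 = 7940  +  378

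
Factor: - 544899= - 3^1 *37^1 *4909^1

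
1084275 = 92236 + 992039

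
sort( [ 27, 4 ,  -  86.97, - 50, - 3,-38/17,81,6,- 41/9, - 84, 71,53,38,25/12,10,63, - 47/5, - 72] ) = [ - 86.97 ,  -  84,  -  72,- 50, - 47/5, - 41/9,  -  3, - 38/17,25/12,4,  6,  10,27,38, 53,  63, 71,  81]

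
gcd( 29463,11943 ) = 3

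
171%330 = 171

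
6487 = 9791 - 3304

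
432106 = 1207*358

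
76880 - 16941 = 59939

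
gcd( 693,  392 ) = 7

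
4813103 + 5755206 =10568309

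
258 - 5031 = - 4773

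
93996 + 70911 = 164907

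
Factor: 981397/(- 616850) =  - 2^( - 1) * 5^(-2)*13^( -2) *73^ ( - 1) * 981397^1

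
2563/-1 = -2563/1   =  - 2563.00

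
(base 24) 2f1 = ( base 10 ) 1513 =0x5e9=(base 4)113221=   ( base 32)1F9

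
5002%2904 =2098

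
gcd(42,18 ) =6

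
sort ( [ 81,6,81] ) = [6 , 81,81] 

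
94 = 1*94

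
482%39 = 14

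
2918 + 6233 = 9151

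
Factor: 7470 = 2^1*3^2*5^1*83^1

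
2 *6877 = 13754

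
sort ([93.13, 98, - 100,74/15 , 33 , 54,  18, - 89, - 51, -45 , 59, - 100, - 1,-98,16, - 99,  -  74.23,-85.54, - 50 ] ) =[ - 100  ,-100, - 99,- 98,  -  89 , - 85.54,-74.23 ,  -  51,-50, - 45, - 1, 74/15 , 16,18,33,  54,59 , 93.13 , 98 ] 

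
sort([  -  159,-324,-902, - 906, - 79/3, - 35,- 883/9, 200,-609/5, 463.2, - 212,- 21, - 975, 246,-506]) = [- 975, - 906, - 902,  -  506, - 324, - 212, - 159, - 609/5,-883/9, - 35,-79/3,-21,200, 246, 463.2]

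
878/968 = 439/484=0.91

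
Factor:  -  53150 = - 2^1*5^2*1063^1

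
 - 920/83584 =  - 1 +10333/10448=- 0.01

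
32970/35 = 942 = 942.00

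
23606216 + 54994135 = 78600351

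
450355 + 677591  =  1127946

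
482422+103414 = 585836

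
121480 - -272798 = 394278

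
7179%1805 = 1764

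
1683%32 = 19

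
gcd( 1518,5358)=6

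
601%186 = 43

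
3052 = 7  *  436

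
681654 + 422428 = 1104082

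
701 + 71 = 772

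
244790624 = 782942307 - 538151683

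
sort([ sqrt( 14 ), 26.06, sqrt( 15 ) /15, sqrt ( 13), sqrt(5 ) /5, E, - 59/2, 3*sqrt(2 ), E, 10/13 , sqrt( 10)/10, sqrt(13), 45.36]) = [ - 59/2, sqrt( 15)/15, sqrt (10)/10,sqrt(5)/5,  10/13,E,E, sqrt( 13),sqrt(13),sqrt( 14),  3*sqrt( 2), 26.06, 45.36 ] 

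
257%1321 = 257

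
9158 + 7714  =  16872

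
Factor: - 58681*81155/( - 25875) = 952451311/5175 = 3^( - 2) * 5^(- 2)*7^1*23^( - 1)*83^1*101^1*16231^1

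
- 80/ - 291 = 80/291 =0.27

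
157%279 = 157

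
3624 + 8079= 11703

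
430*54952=23629360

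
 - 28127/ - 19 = 28127/19 = 1480.37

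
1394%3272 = 1394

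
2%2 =0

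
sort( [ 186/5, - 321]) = [ - 321,186/5 ] 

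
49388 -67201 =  - 17813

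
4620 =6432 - 1812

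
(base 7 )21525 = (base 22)b3j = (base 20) DA9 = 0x1521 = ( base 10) 5409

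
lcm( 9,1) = 9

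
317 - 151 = 166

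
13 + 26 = 39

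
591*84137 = 49724967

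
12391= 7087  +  5304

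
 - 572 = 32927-33499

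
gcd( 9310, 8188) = 2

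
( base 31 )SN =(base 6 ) 4043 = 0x37b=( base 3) 1020000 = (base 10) 891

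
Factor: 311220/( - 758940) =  - 57/139 = -3^1*19^1*139^(  -  1) 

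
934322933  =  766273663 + 168049270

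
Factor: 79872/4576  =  192/11 = 2^6*3^1*11^( - 1) 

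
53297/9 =5921+8/9= 5921.89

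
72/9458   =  36/4729 = 0.01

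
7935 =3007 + 4928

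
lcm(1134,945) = 5670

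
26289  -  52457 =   -  26168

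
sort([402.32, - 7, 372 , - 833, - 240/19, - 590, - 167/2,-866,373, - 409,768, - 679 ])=[ - 866,-833, - 679, - 590, - 409,- 167/2,- 240/19, - 7,372,373, 402.32,768]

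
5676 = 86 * 66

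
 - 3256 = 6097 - 9353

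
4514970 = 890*5073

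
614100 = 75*8188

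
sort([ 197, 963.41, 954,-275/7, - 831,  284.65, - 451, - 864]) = [-864,  -  831, - 451, - 275/7,197, 284.65,954,  963.41 ] 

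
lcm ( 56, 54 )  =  1512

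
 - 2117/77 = - 2117/77 = -  27.49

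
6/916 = 3/458 = 0.01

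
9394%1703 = 879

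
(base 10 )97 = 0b1100001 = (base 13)76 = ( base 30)37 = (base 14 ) 6d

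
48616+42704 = 91320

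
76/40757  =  76/40757= 0.00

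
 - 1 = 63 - 64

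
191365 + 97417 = 288782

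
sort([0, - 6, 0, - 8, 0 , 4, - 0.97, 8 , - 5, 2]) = [ - 8, - 6,-5, - 0.97,0, 0, 0,  2,4,8 ] 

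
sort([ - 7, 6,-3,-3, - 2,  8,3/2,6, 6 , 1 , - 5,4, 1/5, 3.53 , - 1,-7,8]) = [  -  7 ,  -  7,-5,-3, - 3 , -2 ,-1,1/5, 1, 3/2 , 3.53, 4,6, 6, 6,8, 8]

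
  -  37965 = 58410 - 96375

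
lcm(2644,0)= 0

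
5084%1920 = 1244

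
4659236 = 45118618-40459382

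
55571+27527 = 83098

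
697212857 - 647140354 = 50072503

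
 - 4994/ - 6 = 2497/3 = 832.33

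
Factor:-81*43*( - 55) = 3^4*5^1*11^1*43^1 = 191565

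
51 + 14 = 65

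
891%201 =87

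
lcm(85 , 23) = 1955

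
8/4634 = 4/2317 = 0.00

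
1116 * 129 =143964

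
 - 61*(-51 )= 3111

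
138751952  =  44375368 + 94376584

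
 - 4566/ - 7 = 652 + 2/7=652.29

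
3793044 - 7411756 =-3618712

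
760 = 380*2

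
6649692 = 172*38661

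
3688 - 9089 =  - 5401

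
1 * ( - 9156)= - 9156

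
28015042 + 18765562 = 46780604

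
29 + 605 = 634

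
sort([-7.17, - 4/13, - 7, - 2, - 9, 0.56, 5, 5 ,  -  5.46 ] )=[- 9,-7.17,  -  7,-5.46,-2,-4/13,0.56, 5, 5 ]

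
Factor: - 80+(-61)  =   - 3^1*47^1=   -  141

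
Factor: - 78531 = - 3^1*26177^1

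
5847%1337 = 499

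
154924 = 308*503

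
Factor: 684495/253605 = 861/319 = 3^1 *7^1* 11^ ( - 1)*29^( - 1)*41^1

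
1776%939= 837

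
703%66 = 43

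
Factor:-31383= - 3^2 * 11^1*317^1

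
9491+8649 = 18140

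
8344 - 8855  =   - 511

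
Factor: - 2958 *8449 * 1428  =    -  35688778776=- 2^3 * 3^2*7^2*17^3*29^1 * 71^1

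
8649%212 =169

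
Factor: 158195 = 5^1*29^1  *  1091^1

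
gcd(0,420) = 420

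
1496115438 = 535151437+960964001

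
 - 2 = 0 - 2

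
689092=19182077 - 18492985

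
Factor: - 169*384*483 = -2^7*3^2*7^1 * 13^2*23^1 = - 31344768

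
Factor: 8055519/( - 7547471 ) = - 3^1*173^(  -  1)*43627^ ( - 1 )  *2685173^1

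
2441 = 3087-646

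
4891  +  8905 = 13796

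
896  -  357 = 539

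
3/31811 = 3/31811  =  0.00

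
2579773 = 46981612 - 44401839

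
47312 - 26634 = 20678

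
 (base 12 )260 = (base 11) 2a8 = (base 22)g8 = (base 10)360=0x168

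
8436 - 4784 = 3652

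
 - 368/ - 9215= 368/9215 =0.04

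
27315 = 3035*9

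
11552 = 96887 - 85335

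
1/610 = 1/610 = 0.00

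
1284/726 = 1 +93/121 = 1.77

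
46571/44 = 46571/44=1058.43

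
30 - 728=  - 698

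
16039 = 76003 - 59964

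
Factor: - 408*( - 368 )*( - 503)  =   - 75522432 = - 2^7*3^1*17^1*23^1*503^1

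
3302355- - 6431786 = 9734141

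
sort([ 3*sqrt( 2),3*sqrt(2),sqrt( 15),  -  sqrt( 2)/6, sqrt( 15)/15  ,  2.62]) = [ -sqrt( 2)/6,sqrt( 15)/15,2.62,sqrt(15) , 3*sqrt( 2 ), 3 * sqrt( 2)]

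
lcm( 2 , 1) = 2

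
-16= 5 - 21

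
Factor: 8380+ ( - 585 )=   7795 = 5^1*1559^1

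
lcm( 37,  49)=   1813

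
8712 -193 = 8519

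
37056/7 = 5293+5/7= 5293.71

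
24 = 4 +20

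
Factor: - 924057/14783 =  - 3^2*14783^( - 1 )*102673^1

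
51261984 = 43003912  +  8258072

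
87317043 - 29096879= 58220164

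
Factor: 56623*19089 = 3^3*7^2*101^1*8089^1 = 1080876447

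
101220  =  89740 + 11480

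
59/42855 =59/42855  =  0.00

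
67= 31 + 36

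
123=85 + 38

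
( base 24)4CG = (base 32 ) 2HG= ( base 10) 2608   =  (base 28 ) 394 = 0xa30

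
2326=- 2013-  - 4339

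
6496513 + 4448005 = 10944518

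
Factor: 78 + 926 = 2^2*251^1 =1004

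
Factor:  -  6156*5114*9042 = -2^4*3^5*11^1* 19^1*137^1*2557^1 = - 284658290928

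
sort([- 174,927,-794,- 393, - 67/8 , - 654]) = [- 794,  -  654,-393,-174 ,-67/8, 927] 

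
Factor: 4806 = 2^1*3^3*89^1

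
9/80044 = 9/80044= 0.00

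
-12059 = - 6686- 5373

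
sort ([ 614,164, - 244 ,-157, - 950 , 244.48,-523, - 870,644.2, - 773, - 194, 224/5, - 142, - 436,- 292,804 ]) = [ - 950,-870, - 773, - 523,-436,-292, - 244,-194, - 157, - 142 , 224/5,164,244.48, 614,644.2,804 ] 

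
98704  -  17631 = 81073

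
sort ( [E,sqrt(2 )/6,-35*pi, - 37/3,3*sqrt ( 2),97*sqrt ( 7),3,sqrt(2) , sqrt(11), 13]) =[ - 35*pi, - 37/3,sqrt( 2)/6, sqrt(2 ),E,3,sqrt(11 ), 3*sqrt( 2), 13, 97*sqrt( 7)] 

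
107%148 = 107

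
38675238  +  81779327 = 120454565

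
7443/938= 7443/938 = 7.93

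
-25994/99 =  - 25994/99 = - 262.57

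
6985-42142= - 35157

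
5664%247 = 230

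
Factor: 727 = 727^1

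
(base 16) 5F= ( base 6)235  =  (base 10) 95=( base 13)74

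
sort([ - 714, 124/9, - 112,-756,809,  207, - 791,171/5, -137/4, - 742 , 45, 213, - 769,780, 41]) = [ - 791,-769, - 756, - 742,-714, - 112, - 137/4,124/9,171/5, 41, 45,207 , 213,  780,809 ]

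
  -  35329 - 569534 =  -  604863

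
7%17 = 7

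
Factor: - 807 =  - 3^1*269^1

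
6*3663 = 21978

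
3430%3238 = 192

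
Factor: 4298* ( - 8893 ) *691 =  - 26411480774 = - 2^1 *7^1*307^1*691^1 * 8893^1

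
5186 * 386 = 2001796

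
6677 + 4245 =10922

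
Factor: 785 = 5^1*157^1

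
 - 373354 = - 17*21962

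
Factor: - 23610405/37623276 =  - 2^( - 2 )*3^( - 1)*5^1*7^3* 13^1*79^( - 1 ) *353^1*13229^( - 1 )=- 7870135/12541092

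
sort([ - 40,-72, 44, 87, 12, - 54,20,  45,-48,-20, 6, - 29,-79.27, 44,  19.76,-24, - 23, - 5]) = [ - 79.27, - 72,  -  54 , - 48, - 40 , - 29 ,-24, - 23,-20,-5, 6,12 , 19.76, 20, 44, 44, 45,87]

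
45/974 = 45/974 = 0.05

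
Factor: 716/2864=1/4 =2^(  -  2)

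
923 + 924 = 1847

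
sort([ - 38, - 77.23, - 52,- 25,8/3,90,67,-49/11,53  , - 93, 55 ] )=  [ - 93, - 77.23, - 52, - 38, - 25, - 49/11, 8/3 , 53, 55,67,90] 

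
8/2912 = 1/364 = 0.00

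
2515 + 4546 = 7061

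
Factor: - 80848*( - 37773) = 2^4*3^3*31^1*163^1*1399^1 = 3053871504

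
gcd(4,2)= 2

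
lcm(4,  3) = 12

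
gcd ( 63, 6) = 3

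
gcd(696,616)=8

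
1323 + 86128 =87451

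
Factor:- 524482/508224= - 262241/254112 = -2^( - 5 )*3^( - 1)*7^1*2647^(-1) * 37463^1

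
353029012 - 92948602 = 260080410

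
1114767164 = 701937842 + 412829322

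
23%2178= 23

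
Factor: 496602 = 2^1*3^2 * 47^1  *  587^1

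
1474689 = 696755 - - 777934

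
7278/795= 9 + 41/265 = 9.15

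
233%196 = 37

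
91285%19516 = 13221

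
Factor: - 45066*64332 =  - 2^3*3^3*7^1*29^1* 37^1*1787^1 = - 2899185912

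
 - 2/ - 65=2/65=0.03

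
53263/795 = 53263/795=67.00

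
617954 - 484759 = 133195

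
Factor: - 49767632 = -2^4* 3110477^1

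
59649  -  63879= - 4230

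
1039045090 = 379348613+659696477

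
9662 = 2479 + 7183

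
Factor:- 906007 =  - 906007^1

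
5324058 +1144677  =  6468735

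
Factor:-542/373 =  - 2^1 * 271^1*373^(-1)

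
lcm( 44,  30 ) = 660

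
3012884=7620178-4607294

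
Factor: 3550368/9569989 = 2^5*3^1*11^( - 1 )*13^( - 1 )*31^1*1193^1*66923^( - 1) 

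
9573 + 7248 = 16821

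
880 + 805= 1685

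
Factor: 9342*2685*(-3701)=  - 92833182270=-  2^1*3^4*5^1*173^1 * 179^1*3701^1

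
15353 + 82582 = 97935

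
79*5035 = 397765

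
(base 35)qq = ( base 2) 1110101000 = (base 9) 1250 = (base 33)SC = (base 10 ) 936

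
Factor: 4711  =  7^1*673^1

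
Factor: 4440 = 2^3 *3^1*5^1 * 37^1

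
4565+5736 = 10301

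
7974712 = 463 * 17224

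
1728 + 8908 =10636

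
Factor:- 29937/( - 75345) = 9979/25115 = 5^(  -  1 )*17^1*587^1 * 5023^(-1 )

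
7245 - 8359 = -1114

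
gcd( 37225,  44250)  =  25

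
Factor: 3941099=3941099^1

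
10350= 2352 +7998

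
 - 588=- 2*294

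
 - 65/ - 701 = 65/701 = 0.09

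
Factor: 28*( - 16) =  - 448 = - 2^6*7^1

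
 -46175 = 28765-74940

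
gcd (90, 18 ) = 18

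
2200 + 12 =2212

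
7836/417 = 2612/139 = 18.79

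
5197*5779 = 30033463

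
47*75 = 3525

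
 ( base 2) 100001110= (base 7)534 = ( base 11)226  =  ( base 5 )2040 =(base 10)270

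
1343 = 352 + 991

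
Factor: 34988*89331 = 2^2*3^1*11^1*2707^1* 8747^1= 3125513028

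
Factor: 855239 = 7^1*11^1*29^1*383^1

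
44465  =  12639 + 31826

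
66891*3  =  200673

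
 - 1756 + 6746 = 4990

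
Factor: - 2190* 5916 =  - 2^3*3^2* 5^1*17^1*29^1*73^1 = -12956040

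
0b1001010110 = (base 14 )30A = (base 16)256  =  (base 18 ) 1F4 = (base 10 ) 598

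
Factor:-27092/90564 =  - 3^( - 1)*13^1*521^1*7547^( - 1 ) = - 6773/22641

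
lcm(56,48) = 336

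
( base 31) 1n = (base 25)24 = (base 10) 54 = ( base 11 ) 4A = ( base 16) 36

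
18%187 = 18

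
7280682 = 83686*87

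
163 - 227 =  - 64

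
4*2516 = 10064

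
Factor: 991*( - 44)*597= - 2^2* 3^1*11^1*199^1*991^1 = - 26031588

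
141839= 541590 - 399751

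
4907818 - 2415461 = 2492357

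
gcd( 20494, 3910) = 2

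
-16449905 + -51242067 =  -67691972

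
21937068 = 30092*729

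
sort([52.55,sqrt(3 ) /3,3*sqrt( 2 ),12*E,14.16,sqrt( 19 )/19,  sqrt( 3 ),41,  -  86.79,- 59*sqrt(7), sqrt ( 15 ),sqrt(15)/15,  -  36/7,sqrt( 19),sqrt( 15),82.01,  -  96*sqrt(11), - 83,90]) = [-96*sqrt(11 ),  -  59*sqrt(7 ), - 86.79, - 83,-36/7,sqrt( 19 )/19,sqrt(15)/15 , sqrt(3) /3 , sqrt(3) , sqrt(15),sqrt(15),3  *sqrt( 2 ),sqrt(19),14.16, 12*E, 41, 52.55,82.01, 90]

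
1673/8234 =1673/8234  =  0.20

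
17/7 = 17/7 =2.43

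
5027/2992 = 457/272= 1.68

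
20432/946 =21 + 283/473=21.60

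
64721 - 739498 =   -  674777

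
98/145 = 98/145 =0.68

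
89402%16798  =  5412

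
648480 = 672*965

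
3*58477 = 175431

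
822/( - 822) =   -  1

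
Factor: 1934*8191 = 15841394 = 2^1 * 967^1*8191^1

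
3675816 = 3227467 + 448349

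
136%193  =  136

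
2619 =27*97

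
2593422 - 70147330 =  - 67553908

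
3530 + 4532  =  8062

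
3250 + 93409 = 96659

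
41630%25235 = 16395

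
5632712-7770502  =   - 2137790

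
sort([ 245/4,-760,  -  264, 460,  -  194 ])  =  [ - 760, - 264,-194,  245/4, 460 ]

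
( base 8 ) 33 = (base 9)30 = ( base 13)21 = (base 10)27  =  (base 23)14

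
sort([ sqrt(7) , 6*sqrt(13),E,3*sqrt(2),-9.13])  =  [ - 9.13,sqrt(7 ), E,3*sqrt ( 2),  6 * sqrt( 13)]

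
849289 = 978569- 129280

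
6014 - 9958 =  - 3944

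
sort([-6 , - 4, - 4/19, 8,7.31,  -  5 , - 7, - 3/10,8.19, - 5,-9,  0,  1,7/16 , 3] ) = [-9, - 7, - 6,  -  5,  -  5 , - 4 ,  -  3/10, - 4/19 , 0,7/16,1 , 3, 7.31, 8, 8.19 ] 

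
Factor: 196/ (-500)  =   - 5^( -3 ) * 7^2 = - 49/125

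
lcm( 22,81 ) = 1782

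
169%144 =25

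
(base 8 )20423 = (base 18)1827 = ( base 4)2010103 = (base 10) 8467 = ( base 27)bgg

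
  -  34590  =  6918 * (-5 )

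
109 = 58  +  51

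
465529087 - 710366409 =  - 244837322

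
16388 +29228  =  45616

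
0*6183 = 0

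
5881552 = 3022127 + 2859425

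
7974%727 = 704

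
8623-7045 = 1578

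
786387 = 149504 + 636883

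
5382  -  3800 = 1582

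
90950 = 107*850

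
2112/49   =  43+5/49 = 43.10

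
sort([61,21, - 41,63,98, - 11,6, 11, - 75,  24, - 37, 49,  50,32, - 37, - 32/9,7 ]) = [ - 75, - 41,-37, - 37, - 11, - 32/9,6, 7, 11 , 21, 24, 32, 49,50 , 61, 63, 98 ]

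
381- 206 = 175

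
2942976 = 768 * 3832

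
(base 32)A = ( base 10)10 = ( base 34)A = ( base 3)101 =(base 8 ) 12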